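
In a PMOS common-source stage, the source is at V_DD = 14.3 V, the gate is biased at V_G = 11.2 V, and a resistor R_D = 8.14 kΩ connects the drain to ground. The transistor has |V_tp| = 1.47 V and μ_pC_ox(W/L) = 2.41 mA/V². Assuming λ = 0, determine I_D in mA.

I_D = 1.69 mA

V_SG = V_DD − V_G = 14.3 − 11.2 = 3.1 V, so V_ov = 3.1 − 1.47 = 1.63 V.
Assume saturation: I_D = ½ k_p V_ov² = 0.5 × 2.41 × 1.63² = 3.2 mA, giving V_SD = V_DD − I_D R_D = 14.3 − 3.2 × 8.14 = -11.8 V.
But -11.8 V < V_ov = 1.63 V, so the device is actually in triode.
In triode I_D = k_p[V_ov V_SD − ½ V_SD²] and I_D = (V_DD − V_SD)/R_D. Equating: 9.81 V_SD² − 32.98 V_SD + 14.3 = 0, giving V_SD = 0.511 V (the root below V_ov).
I_D = (14.3 − 0.511) / 8.14 = 1.69 mA.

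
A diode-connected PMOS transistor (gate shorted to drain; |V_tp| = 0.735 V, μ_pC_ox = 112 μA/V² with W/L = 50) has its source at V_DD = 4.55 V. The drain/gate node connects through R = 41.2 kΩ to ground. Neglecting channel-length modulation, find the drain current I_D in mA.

With gate tied to drain, V_SG = V_SD ≥ V_SG − |V_tp|, so the device is in saturation.
k_p = μ_pC_ox · (W/L) = 5.6 mA/V².
KCL at the drain: ½ k_p (V_SG − |V_tp|)² = (V_DD − V_SG)/R.
Let x = V_SG − 0.735. Then 115 x² + x − 3.815 = 0, giving x = 0.178 V (positive root), so V_SG = 0.913 V.
I_D = (V_DD − V_SG)/R = (4.55 − 0.913) / 41.2 = 0.0883 mA.

I_D = 0.0883 mA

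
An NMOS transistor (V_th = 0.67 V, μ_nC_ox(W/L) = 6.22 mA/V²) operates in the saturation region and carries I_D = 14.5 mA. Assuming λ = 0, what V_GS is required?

V_GS = 2.83 V

In saturation I_D = ½ k_n (V_GS − V_th)², so V_GS − V_th = √(2 I_D / k_n) = √(2 × 14.5 / 6.22) = 2.16 V.
V_GS = 0.67 + 2.16 = 2.83 V.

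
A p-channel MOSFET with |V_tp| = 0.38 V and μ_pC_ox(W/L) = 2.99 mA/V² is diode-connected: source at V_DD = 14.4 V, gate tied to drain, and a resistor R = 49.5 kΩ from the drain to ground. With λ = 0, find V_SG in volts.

V_SG = 0.809 V

With gate tied to drain, V_SG = V_SD ≥ V_SG − |V_tp|, so the device is in saturation.
KCL at the drain: ½ k_p (V_SG − |V_tp|)² = (V_DD − V_SG)/R.
Let x = V_SG − 0.38. Then 74 x² + x − 14.02 = 0, giving x = 0.429 V (positive root), so V_SG = 0.809 V.
I_D = (V_DD − V_SG)/R = (14.4 − 0.809) / 49.5 = 0.275 mA.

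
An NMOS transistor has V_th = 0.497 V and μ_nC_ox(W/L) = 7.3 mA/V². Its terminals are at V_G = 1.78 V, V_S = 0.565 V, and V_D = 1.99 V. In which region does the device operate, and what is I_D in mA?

V_GS = V_G − V_S = 1.78 − 0.565 = 1.22 V; V_DS = V_D − V_S = 1.99 − 0.565 = 1.43 V.
V_ov = V_GS − V_th = 1.22 − 0.497 = 0.718 V.
Since V_DS = 1.43 V ≥ V_ov = 0.718 V, the device is in saturation.
I_D = ½ k_n V_ov² = 0.5 × 7.3 × 0.718² = 1.88 mA.

Saturation; I_D = 1.88 mA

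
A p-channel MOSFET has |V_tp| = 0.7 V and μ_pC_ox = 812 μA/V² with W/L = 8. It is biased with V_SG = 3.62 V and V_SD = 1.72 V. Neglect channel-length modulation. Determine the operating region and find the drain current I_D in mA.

Triode; I_D = 23.0 mA

k_p = μ_pC_ox · (W/L) = 6.496 mA/V².
V_ov = V_SG − |V_tp| = 3.62 − 0.7 = 2.92 V.
Since V_SD = 1.72 V < V_ov = 2.92 V, the device is in the triode region.
I_D = k_p [V_ov · V_SD − ½ V_SD²] = 6.496 × [2.92 × 1.72 − 0.5 × 1.72²] = 23 mA.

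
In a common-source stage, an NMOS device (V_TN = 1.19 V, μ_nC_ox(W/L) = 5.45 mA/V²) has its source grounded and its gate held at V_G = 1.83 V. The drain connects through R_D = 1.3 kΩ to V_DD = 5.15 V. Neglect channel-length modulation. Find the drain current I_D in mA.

V_GS = V_G = 1.83 V, so V_ov = 1.83 − 1.19 = 0.64 V.
Assume saturation: I_D = ½ k_n V_ov² = 0.5 × 5.45 × 0.64² = 1.12 mA, giving V_DS = V_DD − I_D R_D = 5.15 − 1.12 × 1.3 = 3.7 V.
V_DS = 3.7 V ≥ V_ov = 0.64 V, confirming saturation.

I_D = 1.12 mA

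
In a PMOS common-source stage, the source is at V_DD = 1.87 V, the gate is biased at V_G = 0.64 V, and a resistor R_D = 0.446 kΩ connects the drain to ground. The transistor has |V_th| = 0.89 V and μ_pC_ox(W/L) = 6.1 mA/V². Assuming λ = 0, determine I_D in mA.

V_SG = V_DD − V_G = 1.87 − 0.64 = 1.23 V, so V_ov = 1.23 − 0.89 = 0.34 V.
Assume saturation: I_D = ½ k_p V_ov² = 0.5 × 6.1 × 0.34² = 0.353 mA, giving V_SD = V_DD − I_D R_D = 1.87 − 0.353 × 0.446 = 1.71 V.
V_SD = 1.71 V ≥ V_ov = 0.34 V, confirming saturation.

I_D = 0.353 mA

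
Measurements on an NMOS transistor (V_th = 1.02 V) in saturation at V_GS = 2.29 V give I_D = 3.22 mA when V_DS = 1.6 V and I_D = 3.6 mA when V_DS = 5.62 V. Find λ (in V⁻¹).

λ = 0.0308 V⁻¹

With V_GS fixed, I_D ∝ (1 + λ V_DS) in saturation, so I_D2/I_D1 = (1 + λ V_DS2)/(1 + λ V_DS1).
3.6/3.22 = 1.118 = (1 + 5.62 λ)/(1 + 1.6 λ).
Solving: λ (I_D1 V_DS2 − I_D2 V_DS1) = I_D2 − I_D1, so λ = (3.6 − 3.22) / (3.22 × 5.62 − 3.6 × 1.6) = 0.38 / 12.3 = 0.0308 V⁻¹.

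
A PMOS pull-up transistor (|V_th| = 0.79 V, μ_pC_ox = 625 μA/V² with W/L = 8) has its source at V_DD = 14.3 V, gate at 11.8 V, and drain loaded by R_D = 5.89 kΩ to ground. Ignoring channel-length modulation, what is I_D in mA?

V_SG = V_DD − V_G = 14.3 − 11.8 = 2.5 V, so V_ov = 2.5 − 0.79 = 1.71 V.
k_p = μ_pC_ox · (W/L) = 5 mA/V².
Assume saturation: I_D = ½ k_p V_ov² = 0.5 × 5 × 1.71² = 7.31 mA, giving V_SD = V_DD − I_D R_D = 14.3 − 7.31 × 5.89 = -28.8 V.
But -28.8 V < V_ov = 1.71 V, so the device is actually in triode.
In triode I_D = k_p[V_ov V_SD − ½ V_SD²] and I_D = (V_DD − V_SD)/R_D. Equating: 14.7 V_SD² − 51.36 V_SD + 14.3 = 0, giving V_SD = 0.305 V (the root below V_ov).
I_D = (14.3 − 0.305) / 5.89 = 2.38 mA.

I_D = 2.38 mA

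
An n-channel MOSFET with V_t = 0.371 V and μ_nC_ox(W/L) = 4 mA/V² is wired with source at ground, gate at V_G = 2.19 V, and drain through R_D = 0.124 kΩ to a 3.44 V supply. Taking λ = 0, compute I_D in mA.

V_GS = V_G = 2.19 V, so V_ov = 2.19 − 0.371 = 1.82 V.
Assume saturation: I_D = ½ k_n V_ov² = 0.5 × 4 × 1.82² = 6.62 mA, giving V_DS = V_DD − I_D R_D = 3.44 − 6.62 × 0.124 = 2.62 V.
V_DS = 2.62 V ≥ V_ov = 1.82 V, confirming saturation.

I_D = 6.62 mA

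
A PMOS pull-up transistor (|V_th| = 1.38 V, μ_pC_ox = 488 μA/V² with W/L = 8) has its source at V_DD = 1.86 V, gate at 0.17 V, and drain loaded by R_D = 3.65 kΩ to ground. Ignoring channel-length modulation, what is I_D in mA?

V_SG = V_DD − V_G = 1.86 − 0.17 = 1.69 V, so V_ov = 1.69 − 1.38 = 0.31 V.
k_p = μ_pC_ox · (W/L) = 3.904 mA/V².
Assume saturation: I_D = ½ k_p V_ov² = 0.5 × 3.904 × 0.31² = 0.188 mA, giving V_SD = V_DD − I_D R_D = 1.86 − 0.188 × 3.65 = 1.18 V.
V_SD = 1.18 V ≥ V_ov = 0.31 V, confirming saturation.

I_D = 0.188 mA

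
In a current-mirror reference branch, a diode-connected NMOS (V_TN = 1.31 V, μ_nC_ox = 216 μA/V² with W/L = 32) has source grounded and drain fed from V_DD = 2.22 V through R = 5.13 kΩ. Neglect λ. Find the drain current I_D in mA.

With gate tied to drain, V_GS = V_DS ≥ V_GS − V_TN, so the device is in saturation.
k_n = μ_nC_ox · (W/L) = 6.912 mA/V².
KCL at the drain: ½ k_n (V_GS − V_TN)² = (V_DD − V_GS)/R.
Let x = V_GS − 1.31. Then 17.7 x² + x − 0.91 = 0, giving x = 0.2 V (positive root), so V_GS = 1.51 V.
I_D = (V_DD − V_GS)/R = (2.22 − 1.51) / 5.13 = 0.138 mA.

I_D = 0.138 mA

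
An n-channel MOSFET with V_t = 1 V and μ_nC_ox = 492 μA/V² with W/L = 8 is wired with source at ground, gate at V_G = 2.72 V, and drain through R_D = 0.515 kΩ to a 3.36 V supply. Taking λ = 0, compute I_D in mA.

I_D = 4.67 mA

V_GS = V_G = 2.72 V, so V_ov = 2.72 − 1 = 1.72 V.
k_n = μ_nC_ox · (W/L) = 3.936 mA/V².
Assume saturation: I_D = ½ k_n V_ov² = 0.5 × 3.936 × 1.72² = 5.82 mA, giving V_DS = V_DD − I_D R_D = 3.36 − 5.82 × 0.515 = 0.362 V.
But 0.362 V < V_ov = 1.72 V, so the device is actually in triode.
In triode I_D = k_n[V_ov V_DS − ½ V_DS²] and I_D = (V_DD − V_DS)/R_D. Equating: 1.01 V_DS² − 4.487 V_DS + 3.36 = 0, giving V_DS = 0.955 V (the root below V_ov).
I_D = (3.36 − 0.955) / 0.515 = 4.67 mA.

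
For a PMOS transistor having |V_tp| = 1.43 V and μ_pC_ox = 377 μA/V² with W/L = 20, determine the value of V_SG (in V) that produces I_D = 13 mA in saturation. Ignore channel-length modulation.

k_p = μ_pC_ox · (W/L) = 7.54 mA/V².
In saturation I_D = ½ k_p (V_SG − |V_tp|)², so V_SG − |V_tp| = √(2 I_D / k_p) = √(2 × 13 / 7.54) = 1.86 V.
V_SG = 1.43 + 1.86 = 3.29 V.

V_SG = 3.29 V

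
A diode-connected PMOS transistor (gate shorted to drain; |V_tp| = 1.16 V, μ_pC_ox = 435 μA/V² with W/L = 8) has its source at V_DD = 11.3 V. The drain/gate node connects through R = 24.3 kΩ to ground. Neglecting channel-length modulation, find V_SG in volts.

V_SG = 1.64 V

With gate tied to drain, V_SG = V_SD ≥ V_SG − |V_tp|, so the device is in saturation.
k_p = μ_pC_ox · (W/L) = 3.48 mA/V².
KCL at the drain: ½ k_p (V_SG − |V_tp|)² = (V_DD − V_SG)/R.
Let x = V_SG − 1.16. Then 42.3 x² + x − 10.14 = 0, giving x = 0.478 V (positive root), so V_SG = 1.64 V.
I_D = (V_DD − V_SG)/R = (11.3 − 1.64) / 24.3 = 0.398 mA.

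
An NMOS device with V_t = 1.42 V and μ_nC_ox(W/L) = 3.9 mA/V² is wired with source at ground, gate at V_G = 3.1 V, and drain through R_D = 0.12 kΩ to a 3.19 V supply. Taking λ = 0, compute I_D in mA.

I_D = 5.50 mA

V_GS = V_G = 3.1 V, so V_ov = 3.1 − 1.42 = 1.68 V.
Assume saturation: I_D = ½ k_n V_ov² = 0.5 × 3.9 × 1.68² = 5.5 mA, giving V_DS = V_DD − I_D R_D = 3.19 − 5.5 × 0.12 = 2.53 V.
V_DS = 2.53 V ≥ V_ov = 1.68 V, confirming saturation.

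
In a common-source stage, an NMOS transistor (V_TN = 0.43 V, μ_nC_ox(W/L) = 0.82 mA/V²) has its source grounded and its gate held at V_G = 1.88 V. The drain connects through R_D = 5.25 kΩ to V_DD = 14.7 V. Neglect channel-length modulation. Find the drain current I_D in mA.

V_GS = V_G = 1.88 V, so V_ov = 1.88 − 0.43 = 1.45 V.
Assume saturation: I_D = ½ k_n V_ov² = 0.5 × 0.82 × 1.45² = 0.862 mA, giving V_DS = V_DD − I_D R_D = 14.7 − 0.862 × 5.25 = 10.2 V.
V_DS = 10.2 V ≥ V_ov = 1.45 V, confirming saturation.

I_D = 0.862 mA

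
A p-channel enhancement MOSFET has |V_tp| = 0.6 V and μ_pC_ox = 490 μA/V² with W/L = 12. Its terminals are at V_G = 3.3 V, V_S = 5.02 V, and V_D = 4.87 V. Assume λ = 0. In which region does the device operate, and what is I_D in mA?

Triode; I_D = 0.922 mA

V_SG = V_S − V_G = 5.02 − 3.3 = 1.72 V; V_SD = V_S − V_D = 5.02 − 4.87 = 0.15 V.
k_p = μ_pC_ox · (W/L) = 5.88 mA/V².
V_ov = V_SG − |V_tp| = 1.72 − 0.6 = 1.12 V.
Since V_SD = 0.15 V < V_ov = 1.12 V, the device is in the triode region.
I_D = k_p [V_ov · V_SD − ½ V_SD²] = 5.88 × [1.12 × 0.15 − 0.5 × 0.15²] = 0.922 mA.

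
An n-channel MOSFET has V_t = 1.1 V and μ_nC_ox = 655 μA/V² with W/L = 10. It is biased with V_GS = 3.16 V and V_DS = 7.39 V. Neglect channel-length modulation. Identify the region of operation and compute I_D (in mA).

Saturation; I_D = 13.9 mA

k_n = μ_nC_ox · (W/L) = 6.55 mA/V².
V_ov = V_GS − V_t = 3.16 − 1.1 = 2.06 V.
Since V_DS = 7.39 V ≥ V_ov = 2.06 V, the device is in saturation.
I_D = ½ k_n V_ov² = 0.5 × 6.55 × 2.06² = 13.9 mA.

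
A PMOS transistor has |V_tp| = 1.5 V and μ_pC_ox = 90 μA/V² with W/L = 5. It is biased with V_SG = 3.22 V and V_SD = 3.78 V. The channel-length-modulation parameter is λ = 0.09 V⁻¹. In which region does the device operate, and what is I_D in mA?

k_p = μ_pC_ox · (W/L) = 0.45 mA/V².
V_ov = V_SG − |V_tp| = 3.22 − 1.5 = 1.72 V.
Since V_SD = 3.78 V ≥ V_ov = 1.72 V, the device is in saturation.
I_D = ½ k_p V_ov² (1 + λ V_SD) = 0.5 × 0.45 × 1.72² × (1 + 0.09 × 3.78) = 0.892 mA.

Saturation; I_D = 0.892 mA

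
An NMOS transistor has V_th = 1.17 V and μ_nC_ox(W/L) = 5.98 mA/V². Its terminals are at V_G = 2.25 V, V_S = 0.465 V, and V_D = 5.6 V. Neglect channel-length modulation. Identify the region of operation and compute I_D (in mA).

Saturation; I_D = 1.13 mA

V_GS = V_G − V_S = 2.25 − 0.465 = 1.78 V; V_DS = V_D − V_S = 5.6 − 0.465 = 5.13 V.
V_ov = V_GS − V_th = 1.78 − 1.17 = 0.615 V.
Since V_DS = 5.13 V ≥ V_ov = 0.615 V, the device is in saturation.
I_D = ½ k_n V_ov² = 0.5 × 5.98 × 0.615² = 1.13 mA.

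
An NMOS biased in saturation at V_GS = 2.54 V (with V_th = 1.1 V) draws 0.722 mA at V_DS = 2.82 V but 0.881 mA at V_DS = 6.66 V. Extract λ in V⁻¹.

With V_GS fixed, I_D ∝ (1 + λ V_DS) in saturation, so I_D2/I_D1 = (1 + λ V_DS2)/(1 + λ V_DS1).
0.881/0.722 = 1.22 = (1 + 6.66 λ)/(1 + 2.82 λ).
Solving: λ (I_D1 V_DS2 − I_D2 V_DS1) = I_D2 − I_D1, so λ = (0.881 − 0.722) / (0.722 × 6.66 − 0.881 × 2.82) = 0.159 / 2.32 = 0.0684 V⁻¹.

λ = 0.0684 V⁻¹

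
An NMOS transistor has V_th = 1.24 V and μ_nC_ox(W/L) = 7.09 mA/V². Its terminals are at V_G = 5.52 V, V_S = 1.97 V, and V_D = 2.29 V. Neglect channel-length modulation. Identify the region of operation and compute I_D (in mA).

V_GS = V_G − V_S = 5.52 − 1.97 = 3.55 V; V_DS = V_D − V_S = 2.29 − 1.97 = 0.32 V.
V_ov = V_GS − V_th = 3.55 − 1.24 = 2.31 V.
Since V_DS = 0.32 V < V_ov = 2.31 V, the device is in the triode region.
I_D = k_n [V_ov · V_DS − ½ V_DS²] = 7.09 × [2.31 × 0.32 − 0.5 × 0.32²] = 4.88 mA.

Triode; I_D = 4.88 mA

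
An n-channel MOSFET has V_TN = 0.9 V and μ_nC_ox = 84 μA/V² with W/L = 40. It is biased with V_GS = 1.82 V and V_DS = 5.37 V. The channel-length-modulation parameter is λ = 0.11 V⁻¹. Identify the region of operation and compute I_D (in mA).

k_n = μ_nC_ox · (W/L) = 3.36 mA/V².
V_ov = V_GS − V_TN = 1.82 − 0.9 = 0.92 V.
Since V_DS = 5.37 V ≥ V_ov = 0.92 V, the device is in saturation.
I_D = ½ k_n V_ov² (1 + λ V_DS) = 0.5 × 3.36 × 0.92² × (1 + 0.11 × 5.37) = 2.26 mA.

Saturation; I_D = 2.26 mA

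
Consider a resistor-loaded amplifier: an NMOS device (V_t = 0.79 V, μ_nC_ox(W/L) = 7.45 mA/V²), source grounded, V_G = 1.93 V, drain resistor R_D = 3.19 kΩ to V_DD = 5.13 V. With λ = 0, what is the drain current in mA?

I_D = 1.55 mA

V_GS = V_G = 1.93 V, so V_ov = 1.93 − 0.79 = 1.14 V.
Assume saturation: I_D = ½ k_n V_ov² = 0.5 × 7.45 × 1.14² = 4.84 mA, giving V_DS = V_DD − I_D R_D = 5.13 − 4.84 × 3.19 = -10.3 V.
But -10.3 V < V_ov = 1.14 V, so the device is actually in triode.
In triode I_D = k_n[V_ov V_DS − ½ V_DS²] and I_D = (V_DD − V_DS)/R_D. Equating: 11.9 V_DS² − 28.09 V_DS + 5.13 = 0, giving V_DS = 0.199 V (the root below V_ov).
I_D = (5.13 − 0.199) / 3.19 = 1.55 mA.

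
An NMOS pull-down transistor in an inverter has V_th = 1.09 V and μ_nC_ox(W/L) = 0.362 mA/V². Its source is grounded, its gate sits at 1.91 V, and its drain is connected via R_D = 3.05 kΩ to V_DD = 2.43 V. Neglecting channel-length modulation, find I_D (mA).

I_D = 0.122 mA

V_GS = V_G = 1.91 V, so V_ov = 1.91 − 1.09 = 0.82 V.
Assume saturation: I_D = ½ k_n V_ov² = 0.5 × 0.362 × 0.82² = 0.122 mA, giving V_DS = V_DD − I_D R_D = 2.43 − 0.122 × 3.05 = 2.06 V.
V_DS = 2.06 V ≥ V_ov = 0.82 V, confirming saturation.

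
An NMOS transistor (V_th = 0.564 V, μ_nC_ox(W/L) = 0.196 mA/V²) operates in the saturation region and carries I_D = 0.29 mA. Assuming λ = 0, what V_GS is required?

V_GS = 2.28 V

In saturation I_D = ½ k_n (V_GS − V_th)², so V_GS − V_th = √(2 I_D / k_n) = √(2 × 0.29 / 0.196) = 1.72 V.
V_GS = 0.564 + 1.72 = 2.28 V.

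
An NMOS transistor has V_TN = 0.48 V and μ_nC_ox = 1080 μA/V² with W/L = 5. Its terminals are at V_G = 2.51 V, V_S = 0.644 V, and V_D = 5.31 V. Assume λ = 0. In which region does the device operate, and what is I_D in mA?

Saturation; I_D = 5.19 mA

V_GS = V_G − V_S = 2.51 − 0.644 = 1.87 V; V_DS = V_D − V_S = 5.31 − 0.644 = 4.67 V.
k_n = μ_nC_ox · (W/L) = 5.4 mA/V².
V_ov = V_GS − V_TN = 1.87 − 0.48 = 1.39 V.
Since V_DS = 4.67 V ≥ V_ov = 1.39 V, the device is in saturation.
I_D = ½ k_n V_ov² = 0.5 × 5.4 × 1.39² = 5.19 mA.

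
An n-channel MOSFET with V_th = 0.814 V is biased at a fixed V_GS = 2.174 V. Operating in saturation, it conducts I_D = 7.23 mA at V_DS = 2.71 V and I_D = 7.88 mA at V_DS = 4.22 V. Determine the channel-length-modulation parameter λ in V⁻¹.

λ = 0.0710 V⁻¹

With V_GS fixed, I_D ∝ (1 + λ V_DS) in saturation, so I_D2/I_D1 = (1 + λ V_DS2)/(1 + λ V_DS1).
7.88/7.23 = 1.09 = (1 + 4.22 λ)/(1 + 2.71 λ).
Solving: λ (I_D1 V_DS2 − I_D2 V_DS1) = I_D2 − I_D1, so λ = (7.88 − 7.23) / (7.23 × 4.22 − 7.88 × 2.71) = 0.65 / 9.16 = 0.071 V⁻¹.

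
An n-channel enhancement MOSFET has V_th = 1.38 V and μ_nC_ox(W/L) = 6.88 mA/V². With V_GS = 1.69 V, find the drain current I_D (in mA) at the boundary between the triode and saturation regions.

At the boundary V_DS = V_ov = V_GS − V_th = 1.69 − 1.38 = 0.31 V.
I_D = ½ k_n V_ov² = 0.5 × 6.88 × 0.31² = 0.331 mA.

I_D = 0.331 mA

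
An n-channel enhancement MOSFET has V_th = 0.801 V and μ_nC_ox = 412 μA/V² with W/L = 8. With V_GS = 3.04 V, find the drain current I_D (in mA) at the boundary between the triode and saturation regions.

At the boundary V_DS = V_ov = V_GS − V_th = 3.04 − 0.801 = 2.24 V.
k_n = μ_nC_ox · (W/L) = 3.296 mA/V².
I_D = ½ k_n V_ov² = 0.5 × 3.296 × 2.24² = 8.26 mA.

I_D = 8.26 mA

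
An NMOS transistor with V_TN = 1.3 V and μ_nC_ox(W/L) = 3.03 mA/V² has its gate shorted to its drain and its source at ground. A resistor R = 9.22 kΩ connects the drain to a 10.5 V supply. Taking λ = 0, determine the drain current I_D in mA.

I_D = 0.914 mA

With gate tied to drain, V_GS = V_DS ≥ V_GS − V_TN, so the device is in saturation.
KCL at the drain: ½ k_n (V_GS − V_TN)² = (V_DD − V_GS)/R.
Let x = V_GS − 1.3. Then 14 x² + x − 9.2 = 0, giving x = 0.777 V (positive root), so V_GS = 2.08 V.
I_D = (V_DD − V_GS)/R = (10.5 − 2.08) / 9.22 = 0.914 mA.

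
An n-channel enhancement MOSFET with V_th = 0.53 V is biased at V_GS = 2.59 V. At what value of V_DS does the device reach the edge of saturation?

The boundary between triode and saturation is V_DS = V_GS − V_th = V_ov.
V_ov = 2.59 − 0.53 = 2.06 V.

V_DS,sat = 2.06 V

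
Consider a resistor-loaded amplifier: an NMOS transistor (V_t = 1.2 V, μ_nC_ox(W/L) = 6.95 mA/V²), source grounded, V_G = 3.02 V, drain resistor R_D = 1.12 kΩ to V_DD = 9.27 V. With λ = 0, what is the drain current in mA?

I_D = 7.60 mA

V_GS = V_G = 3.02 V, so V_ov = 3.02 − 1.2 = 1.82 V.
Assume saturation: I_D = ½ k_n V_ov² = 0.5 × 6.95 × 1.82² = 11.5 mA, giving V_DS = V_DD − I_D R_D = 9.27 − 11.5 × 1.12 = -3.62 V.
But -3.62 V < V_ov = 1.82 V, so the device is actually in triode.
In triode I_D = k_n[V_ov V_DS − ½ V_DS²] and I_D = (V_DD − V_DS)/R_D. Equating: 3.89 V_DS² − 15.17 V_DS + 9.27 = 0, giving V_DS = 0.759 V (the root below V_ov).
I_D = (9.27 − 0.759) / 1.12 = 7.6 mA.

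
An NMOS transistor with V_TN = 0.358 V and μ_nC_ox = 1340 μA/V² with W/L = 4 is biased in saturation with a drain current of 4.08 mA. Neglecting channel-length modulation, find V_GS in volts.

k_n = μ_nC_ox · (W/L) = 5.36 mA/V².
In saturation I_D = ½ k_n (V_GS − V_TN)², so V_GS − V_TN = √(2 I_D / k_n) = √(2 × 4.08 / 5.36) = 1.23 V.
V_GS = 0.358 + 1.23 = 1.59 V.

V_GS = 1.59 V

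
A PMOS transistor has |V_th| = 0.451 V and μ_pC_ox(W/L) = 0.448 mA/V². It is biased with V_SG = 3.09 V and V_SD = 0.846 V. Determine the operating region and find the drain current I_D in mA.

Triode; I_D = 0.840 mA

V_ov = V_SG − |V_th| = 3.09 − 0.451 = 2.64 V.
Since V_SD = 0.846 V < V_ov = 2.64 V, the device is in the triode region.
I_D = k_p [V_ov · V_SD − ½ V_SD²] = 0.448 × [2.64 × 0.846 − 0.5 × 0.846²] = 0.84 mA.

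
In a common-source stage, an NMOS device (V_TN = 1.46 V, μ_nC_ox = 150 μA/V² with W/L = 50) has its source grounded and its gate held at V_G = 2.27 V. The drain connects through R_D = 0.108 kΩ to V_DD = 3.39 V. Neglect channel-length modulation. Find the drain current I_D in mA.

I_D = 2.46 mA

V_GS = V_G = 2.27 V, so V_ov = 2.27 − 1.46 = 0.81 V.
k_n = μ_nC_ox · (W/L) = 7.5 mA/V².
Assume saturation: I_D = ½ k_n V_ov² = 0.5 × 7.5 × 0.81² = 2.46 mA, giving V_DS = V_DD − I_D R_D = 3.39 − 2.46 × 0.108 = 3.12 V.
V_DS = 3.12 V ≥ V_ov = 0.81 V, confirming saturation.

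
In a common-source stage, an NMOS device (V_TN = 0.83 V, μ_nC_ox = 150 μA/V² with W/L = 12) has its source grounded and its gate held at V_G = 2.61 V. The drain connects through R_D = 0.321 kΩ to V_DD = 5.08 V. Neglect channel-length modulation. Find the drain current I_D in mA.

I_D = 2.85 mA

V_GS = V_G = 2.61 V, so V_ov = 2.61 − 0.83 = 1.78 V.
k_n = μ_nC_ox · (W/L) = 1.8 mA/V².
Assume saturation: I_D = ½ k_n V_ov² = 0.5 × 1.8 × 1.78² = 2.85 mA, giving V_DS = V_DD − I_D R_D = 5.08 − 2.85 × 0.321 = 4.16 V.
V_DS = 4.16 V ≥ V_ov = 1.78 V, confirming saturation.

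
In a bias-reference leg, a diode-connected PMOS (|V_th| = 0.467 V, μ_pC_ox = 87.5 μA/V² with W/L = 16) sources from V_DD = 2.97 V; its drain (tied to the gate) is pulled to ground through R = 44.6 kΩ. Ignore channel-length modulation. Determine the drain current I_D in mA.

I_D = 0.0501 mA

With gate tied to drain, V_SG = V_SD ≥ V_SG − |V_th|, so the device is in saturation.
k_p = μ_pC_ox · (W/L) = 1.4 mA/V².
KCL at the drain: ½ k_p (V_SG − |V_th|)² = (V_DD − V_SG)/R.
Let x = V_SG − 0.467. Then 31.2 x² + x − 2.503 = 0, giving x = 0.268 V (positive root), so V_SG = 0.735 V.
I_D = (V_DD − V_SG)/R = (2.97 − 0.735) / 44.6 = 0.0501 mA.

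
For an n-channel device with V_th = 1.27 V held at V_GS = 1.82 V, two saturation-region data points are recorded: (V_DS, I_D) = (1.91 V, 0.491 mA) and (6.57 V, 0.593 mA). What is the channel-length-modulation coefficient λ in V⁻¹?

With V_GS fixed, I_D ∝ (1 + λ V_DS) in saturation, so I_D2/I_D1 = (1 + λ V_DS2)/(1 + λ V_DS1).
0.593/0.491 = 1.208 = (1 + 6.57 λ)/(1 + 1.91 λ).
Solving: λ (I_D1 V_DS2 − I_D2 V_DS1) = I_D2 − I_D1, so λ = (0.593 − 0.491) / (0.491 × 6.57 − 0.593 × 1.91) = 0.102 / 2.09 = 0.0487 V⁻¹.

λ = 0.0487 V⁻¹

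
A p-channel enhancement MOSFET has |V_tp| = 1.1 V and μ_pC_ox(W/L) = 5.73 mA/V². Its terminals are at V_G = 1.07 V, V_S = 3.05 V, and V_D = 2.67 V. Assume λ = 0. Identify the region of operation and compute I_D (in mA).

Triode; I_D = 1.50 mA

V_SG = V_S − V_G = 3.05 − 1.07 = 1.98 V; V_SD = V_S − V_D = 3.05 − 2.67 = 0.38 V.
V_ov = V_SG − |V_tp| = 1.98 − 1.1 = 0.88 V.
Since V_SD = 0.38 V < V_ov = 0.88 V, the device is in the triode region.
I_D = k_p [V_ov · V_SD − ½ V_SD²] = 5.73 × [0.88 × 0.38 − 0.5 × 0.38²] = 1.5 mA.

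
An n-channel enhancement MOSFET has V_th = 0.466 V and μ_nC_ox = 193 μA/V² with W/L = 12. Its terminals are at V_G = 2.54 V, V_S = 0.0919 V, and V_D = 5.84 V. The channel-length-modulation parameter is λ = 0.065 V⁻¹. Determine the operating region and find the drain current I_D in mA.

Saturation; I_D = 6.25 mA

V_GS = V_G − V_S = 2.54 − 0.0919 = 2.45 V; V_DS = V_D − V_S = 5.84 − 0.0919 = 5.75 V.
k_n = μ_nC_ox · (W/L) = 2.316 mA/V².
V_ov = V_GS − V_th = 2.45 − 0.466 = 1.98 V.
Since V_DS = 5.75 V ≥ V_ov = 1.98 V, the device is in saturation.
I_D = ½ k_n V_ov² (1 + λ V_DS) = 0.5 × 2.316 × 1.98² × (1 + 0.065 × 5.75) = 6.25 mA.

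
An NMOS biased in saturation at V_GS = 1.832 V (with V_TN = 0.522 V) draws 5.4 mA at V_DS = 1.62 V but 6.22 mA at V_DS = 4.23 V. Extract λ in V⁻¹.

With V_GS fixed, I_D ∝ (1 + λ V_DS) in saturation, so I_D2/I_D1 = (1 + λ V_DS2)/(1 + λ V_DS1).
6.22/5.4 = 1.152 = (1 + 4.23 λ)/(1 + 1.62 λ).
Solving: λ (I_D1 V_DS2 − I_D2 V_DS1) = I_D2 − I_D1, so λ = (6.22 − 5.4) / (5.4 × 4.23 − 6.22 × 1.62) = 0.82 / 12.8 = 0.0642 V⁻¹.

λ = 0.0642 V⁻¹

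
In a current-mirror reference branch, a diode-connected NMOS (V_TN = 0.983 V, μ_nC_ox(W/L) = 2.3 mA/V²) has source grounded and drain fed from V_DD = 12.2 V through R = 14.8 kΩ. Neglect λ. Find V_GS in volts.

With gate tied to drain, V_GS = V_DS ≥ V_GS − V_TN, so the device is in saturation.
KCL at the drain: ½ k_n (V_GS − V_TN)² = (V_DD − V_GS)/R.
Let x = V_GS − 0.983. Then 17 x² + x − 11.22 = 0, giving x = 0.783 V (positive root), so V_GS = 1.77 V.
I_D = (V_DD − V_GS)/R = (12.2 − 1.77) / 14.8 = 0.705 mA.

V_GS = 1.77 V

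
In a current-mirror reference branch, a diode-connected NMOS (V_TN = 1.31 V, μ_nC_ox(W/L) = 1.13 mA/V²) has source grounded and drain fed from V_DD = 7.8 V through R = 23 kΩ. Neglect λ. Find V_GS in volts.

With gate tied to drain, V_GS = V_DS ≥ V_GS − V_TN, so the device is in saturation.
KCL at the drain: ½ k_n (V_GS − V_TN)² = (V_DD − V_GS)/R.
Let x = V_GS − 1.31. Then 13 x² + x − 6.49 = 0, giving x = 0.669 V (positive root), so V_GS = 1.98 V.
I_D = (V_DD − V_GS)/R = (7.8 − 1.98) / 23 = 0.253 mA.

V_GS = 1.98 V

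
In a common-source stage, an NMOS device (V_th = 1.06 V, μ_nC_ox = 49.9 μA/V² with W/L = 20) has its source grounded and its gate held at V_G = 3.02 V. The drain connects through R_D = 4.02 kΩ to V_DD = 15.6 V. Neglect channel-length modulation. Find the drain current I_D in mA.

V_GS = V_G = 3.02 V, so V_ov = 3.02 − 1.06 = 1.96 V.
k_n = μ_nC_ox · (W/L) = 0.998 mA/V².
Assume saturation: I_D = ½ k_n V_ov² = 0.5 × 0.998 × 1.96² = 1.92 mA, giving V_DS = V_DD − I_D R_D = 15.6 − 1.92 × 4.02 = 7.89 V.
V_DS = 7.89 V ≥ V_ov = 1.96 V, confirming saturation.

I_D = 1.92 mA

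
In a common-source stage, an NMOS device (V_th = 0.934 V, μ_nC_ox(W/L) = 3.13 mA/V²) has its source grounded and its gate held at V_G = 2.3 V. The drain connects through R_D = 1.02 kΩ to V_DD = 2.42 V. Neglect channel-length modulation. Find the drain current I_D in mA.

V_GS = V_G = 2.3 V, so V_ov = 2.3 − 0.934 = 1.37 V.
Assume saturation: I_D = ½ k_n V_ov² = 0.5 × 3.13 × 1.37² = 2.92 mA, giving V_DS = V_DD − I_D R_D = 2.42 − 2.92 × 1.02 = -0.559 V.
But -0.559 V < V_ov = 1.37 V, so the device is actually in triode.
In triode I_D = k_n[V_ov V_DS − ½ V_DS²] and I_D = (V_DD − V_DS)/R_D. Equating: 1.6 V_DS² − 5.361 V_DS + 2.42 = 0, giving V_DS = 0.537 V (the root below V_ov).
I_D = (2.42 − 0.537) / 1.02 = 1.85 mA.

I_D = 1.85 mA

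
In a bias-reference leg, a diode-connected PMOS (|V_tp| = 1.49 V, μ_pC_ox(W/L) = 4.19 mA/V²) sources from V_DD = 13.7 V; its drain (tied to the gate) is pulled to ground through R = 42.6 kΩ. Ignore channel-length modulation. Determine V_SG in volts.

With gate tied to drain, V_SG = V_SD ≥ V_SG − |V_tp|, so the device is in saturation.
KCL at the drain: ½ k_p (V_SG − |V_tp|)² = (V_DD − V_SG)/R.
Let x = V_SG − 1.49. Then 89.2 x² + x − 12.21 = 0, giving x = 0.364 V (positive root), so V_SG = 1.85 V.
I_D = (V_DD − V_SG)/R = (13.7 − 1.85) / 42.6 = 0.278 mA.

V_SG = 1.85 V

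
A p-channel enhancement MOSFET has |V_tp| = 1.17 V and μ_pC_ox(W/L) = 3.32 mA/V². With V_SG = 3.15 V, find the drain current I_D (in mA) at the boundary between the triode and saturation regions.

I_D = 6.51 mA

At the boundary V_SD = V_ov = V_SG − |V_tp| = 3.15 − 1.17 = 1.98 V.
I_D = ½ k_p V_ov² = 0.5 × 3.32 × 1.98² = 6.51 mA.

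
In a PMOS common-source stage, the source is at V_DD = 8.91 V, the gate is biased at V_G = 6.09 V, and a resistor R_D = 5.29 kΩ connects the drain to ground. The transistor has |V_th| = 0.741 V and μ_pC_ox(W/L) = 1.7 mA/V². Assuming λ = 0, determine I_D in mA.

I_D = 1.59 mA

V_SG = V_DD − V_G = 8.91 − 6.09 = 2.82 V, so V_ov = 2.82 − 0.741 = 2.08 V.
Assume saturation: I_D = ½ k_p V_ov² = 0.5 × 1.7 × 2.08² = 3.67 mA, giving V_SD = V_DD − I_D R_D = 8.91 − 3.67 × 5.29 = -10.5 V.
But -10.5 V < V_ov = 2.08 V, so the device is actually in triode.
In triode I_D = k_p[V_ov V_SD − ½ V_SD²] and I_D = (V_DD − V_SD)/R_D. Equating: 4.5 V_SD² − 19.7 V_SD + 8.91 = 0, giving V_SD = 0.512 V (the root below V_ov).
I_D = (8.91 − 0.512) / 5.29 = 1.59 mA.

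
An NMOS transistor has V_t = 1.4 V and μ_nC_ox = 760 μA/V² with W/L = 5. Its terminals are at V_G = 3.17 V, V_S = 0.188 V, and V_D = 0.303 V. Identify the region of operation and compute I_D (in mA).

V_GS = V_G − V_S = 3.17 − 0.188 = 2.98 V; V_DS = V_D − V_S = 0.303 − 0.188 = 0.115 V.
k_n = μ_nC_ox · (W/L) = 3.8 mA/V².
V_ov = V_GS − V_t = 2.98 − 1.4 = 1.58 V.
Since V_DS = 0.115 V < V_ov = 1.58 V, the device is in the triode region.
I_D = k_n [V_ov · V_DS − ½ V_DS²] = 3.8 × [1.58 × 0.115 − 0.5 × 0.115²] = 0.666 mA.

Triode; I_D = 0.666 mA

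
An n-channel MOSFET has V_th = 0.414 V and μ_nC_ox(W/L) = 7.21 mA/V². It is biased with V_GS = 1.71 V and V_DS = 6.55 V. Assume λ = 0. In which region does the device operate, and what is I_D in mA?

Saturation; I_D = 6.06 mA

V_ov = V_GS − V_th = 1.71 − 0.414 = 1.3 V.
Since V_DS = 6.55 V ≥ V_ov = 1.3 V, the device is in saturation.
I_D = ½ k_n V_ov² = 0.5 × 7.21 × 1.3² = 6.06 mA.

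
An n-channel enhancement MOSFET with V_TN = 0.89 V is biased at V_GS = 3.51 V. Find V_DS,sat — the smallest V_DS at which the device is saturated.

The boundary between triode and saturation is V_DS = V_GS − V_TN = V_ov.
V_ov = 3.51 − 0.89 = 2.62 V.

V_DS,sat = 2.62 V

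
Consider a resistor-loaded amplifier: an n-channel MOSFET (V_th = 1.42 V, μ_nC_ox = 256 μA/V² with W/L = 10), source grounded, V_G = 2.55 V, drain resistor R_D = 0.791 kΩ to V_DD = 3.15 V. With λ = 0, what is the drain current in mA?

I_D = 1.63 mA

V_GS = V_G = 2.55 V, so V_ov = 2.55 − 1.42 = 1.13 V.
k_n = μ_nC_ox · (W/L) = 2.56 mA/V².
Assume saturation: I_D = ½ k_n V_ov² = 0.5 × 2.56 × 1.13² = 1.63 mA, giving V_DS = V_DD − I_D R_D = 3.15 − 1.63 × 0.791 = 1.86 V.
V_DS = 1.86 V ≥ V_ov = 1.13 V, confirming saturation.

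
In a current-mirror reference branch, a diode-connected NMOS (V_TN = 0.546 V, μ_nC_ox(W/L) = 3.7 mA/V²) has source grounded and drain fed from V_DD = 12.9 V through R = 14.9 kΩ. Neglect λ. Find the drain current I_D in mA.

With gate tied to drain, V_GS = V_DS ≥ V_GS − V_TN, so the device is in saturation.
KCL at the drain: ½ k_n (V_GS − V_TN)² = (V_DD − V_GS)/R.
Let x = V_GS − 0.546. Then 27.6 x² + x − 12.35 = 0, giving x = 0.652 V (positive root), so V_GS = 1.2 V.
I_D = (V_DD − V_GS)/R = (12.9 − 1.2) / 14.9 = 0.785 mA.

I_D = 0.785 mA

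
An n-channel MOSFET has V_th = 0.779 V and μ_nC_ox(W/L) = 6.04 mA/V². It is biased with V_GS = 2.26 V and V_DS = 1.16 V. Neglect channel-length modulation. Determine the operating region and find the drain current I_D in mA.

V_ov = V_GS − V_th = 2.26 − 0.779 = 1.48 V.
Since V_DS = 1.16 V < V_ov = 1.48 V, the device is in the triode region.
I_D = k_n [V_ov · V_DS − ½ V_DS²] = 6.04 × [1.48 × 1.16 − 0.5 × 1.16²] = 6.31 mA.

Triode; I_D = 6.31 mA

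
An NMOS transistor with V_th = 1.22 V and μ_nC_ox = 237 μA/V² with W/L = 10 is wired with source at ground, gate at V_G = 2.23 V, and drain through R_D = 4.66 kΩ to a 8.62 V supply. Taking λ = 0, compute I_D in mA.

I_D = 1.21 mA

V_GS = V_G = 2.23 V, so V_ov = 2.23 − 1.22 = 1.01 V.
k_n = μ_nC_ox · (W/L) = 2.37 mA/V².
Assume saturation: I_D = ½ k_n V_ov² = 0.5 × 2.37 × 1.01² = 1.21 mA, giving V_DS = V_DD − I_D R_D = 8.62 − 1.21 × 4.66 = 2.99 V.
V_DS = 2.99 V ≥ V_ov = 1.01 V, confirming saturation.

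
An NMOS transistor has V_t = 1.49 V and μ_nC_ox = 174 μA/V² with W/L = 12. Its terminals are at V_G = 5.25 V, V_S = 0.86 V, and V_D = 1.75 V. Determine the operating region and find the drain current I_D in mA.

Triode; I_D = 4.56 mA

V_GS = V_G − V_S = 5.25 − 0.86 = 4.39 V; V_DS = V_D − V_S = 1.75 − 0.86 = 0.89 V.
k_n = μ_nC_ox · (W/L) = 2.088 mA/V².
V_ov = V_GS − V_t = 4.39 − 1.49 = 2.9 V.
Since V_DS = 0.89 V < V_ov = 2.9 V, the device is in the triode region.
I_D = k_n [V_ov · V_DS − ½ V_DS²] = 2.088 × [2.9 × 0.89 − 0.5 × 0.89²] = 4.56 mA.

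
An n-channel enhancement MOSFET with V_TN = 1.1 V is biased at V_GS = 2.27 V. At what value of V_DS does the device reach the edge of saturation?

V_DS,sat = 1.17 V

The boundary between triode and saturation is V_DS = V_GS − V_TN = V_ov.
V_ov = 2.27 − 1.1 = 1.17 V.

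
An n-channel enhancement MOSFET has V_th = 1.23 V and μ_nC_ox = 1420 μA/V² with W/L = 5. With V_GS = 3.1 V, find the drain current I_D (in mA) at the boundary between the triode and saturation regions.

I_D = 12.4 mA

At the boundary V_DS = V_ov = V_GS − V_th = 3.1 − 1.23 = 1.87 V.
k_n = μ_nC_ox · (W/L) = 7.1 mA/V².
I_D = ½ k_n V_ov² = 0.5 × 7.1 × 1.87² = 12.4 mA.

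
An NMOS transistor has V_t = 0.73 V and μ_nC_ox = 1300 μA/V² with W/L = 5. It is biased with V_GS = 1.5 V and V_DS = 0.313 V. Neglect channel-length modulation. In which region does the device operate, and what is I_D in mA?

k_n = μ_nC_ox · (W/L) = 6.5 mA/V².
V_ov = V_GS − V_t = 1.5 − 0.73 = 0.77 V.
Since V_DS = 0.313 V < V_ov = 0.77 V, the device is in the triode region.
I_D = k_n [V_ov · V_DS − ½ V_DS²] = 6.5 × [0.77 × 0.313 − 0.5 × 0.313²] = 1.25 mA.

Triode; I_D = 1.25 mA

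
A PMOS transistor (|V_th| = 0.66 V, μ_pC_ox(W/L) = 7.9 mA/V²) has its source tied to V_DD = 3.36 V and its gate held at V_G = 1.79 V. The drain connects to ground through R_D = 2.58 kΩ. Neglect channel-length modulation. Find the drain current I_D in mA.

V_SG = V_DD − V_G = 3.36 − 1.79 = 1.57 V, so V_ov = 1.57 − 0.66 = 0.91 V.
Assume saturation: I_D = ½ k_p V_ov² = 0.5 × 7.9 × 0.91² = 3.27 mA, giving V_SD = V_DD − I_D R_D = 3.36 − 3.27 × 2.58 = -5.08 V.
But -5.08 V < V_ov = 0.91 V, so the device is actually in triode.
In triode I_D = k_p[V_ov V_SD − ½ V_SD²] and I_D = (V_DD − V_SD)/R_D. Equating: 10.2 V_SD² − 19.55 V_SD + 3.36 = 0, giving V_SD = 0.191 V (the root below V_ov).
I_D = (3.36 − 0.191) / 2.58 = 1.23 mA.

I_D = 1.23 mA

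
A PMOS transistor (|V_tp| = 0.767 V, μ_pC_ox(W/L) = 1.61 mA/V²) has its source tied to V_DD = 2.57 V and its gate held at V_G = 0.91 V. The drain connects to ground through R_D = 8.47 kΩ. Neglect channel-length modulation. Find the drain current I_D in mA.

V_SG = V_DD − V_G = 2.57 − 0.91 = 1.66 V, so V_ov = 1.66 − 0.767 = 0.893 V.
Assume saturation: I_D = ½ k_p V_ov² = 0.5 × 1.61 × 0.893² = 0.642 mA, giving V_SD = V_DD − I_D R_D = 2.57 − 0.642 × 8.47 = -2.87 V.
But -2.87 V < V_ov = 0.893 V, so the device is actually in triode.
In triode I_D = k_p[V_ov V_SD − ½ V_SD²] and I_D = (V_DD − V_SD)/R_D. Equating: 6.82 V_SD² − 13.18 V_SD + 2.57 = 0, giving V_SD = 0.22 V (the root below V_ov).
I_D = (2.57 − 0.22) / 8.47 = 0.277 mA.

I_D = 0.277 mA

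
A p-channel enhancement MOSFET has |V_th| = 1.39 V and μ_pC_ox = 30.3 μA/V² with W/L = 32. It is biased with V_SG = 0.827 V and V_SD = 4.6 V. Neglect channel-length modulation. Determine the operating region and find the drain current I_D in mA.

Cutoff; I_D = 0 mA

V_SG = 0.827 V < |V_th| = 1.39 V, so the transistor is in cutoff.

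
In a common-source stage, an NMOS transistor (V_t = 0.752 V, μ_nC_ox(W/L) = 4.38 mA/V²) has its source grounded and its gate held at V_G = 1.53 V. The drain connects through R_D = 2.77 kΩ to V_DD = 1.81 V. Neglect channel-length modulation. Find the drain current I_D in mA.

I_D = 0.583 mA

V_GS = V_G = 1.53 V, so V_ov = 1.53 − 0.752 = 0.778 V.
Assume saturation: I_D = ½ k_n V_ov² = 0.5 × 4.38 × 0.778² = 1.33 mA, giving V_DS = V_DD − I_D R_D = 1.81 − 1.33 × 2.77 = -1.86 V.
But -1.86 V < V_ov = 0.778 V, so the device is actually in triode.
In triode I_D = k_n[V_ov V_DS − ½ V_DS²] and I_D = (V_DD − V_DS)/R_D. Equating: 6.07 V_DS² − 10.44 V_DS + 1.81 = 0, giving V_DS = 0.196 V (the root below V_ov).
I_D = (1.81 − 0.196) / 2.77 = 0.583 mA.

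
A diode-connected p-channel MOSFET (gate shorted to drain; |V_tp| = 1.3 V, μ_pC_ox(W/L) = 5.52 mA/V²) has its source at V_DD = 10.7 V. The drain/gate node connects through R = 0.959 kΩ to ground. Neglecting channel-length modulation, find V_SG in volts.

V_SG = 3.01 V

With gate tied to drain, V_SG = V_SD ≥ V_SG − |V_tp|, so the device is in saturation.
KCL at the drain: ½ k_p (V_SG − |V_tp|)² = (V_DD − V_SG)/R.
Let x = V_SG − 1.3. Then 2.65 x² + x − 9.4 = 0, giving x = 1.71 V (positive root), so V_SG = 3.01 V.
I_D = (V_DD − V_SG)/R = (10.7 − 3.01) / 0.959 = 8.02 mA.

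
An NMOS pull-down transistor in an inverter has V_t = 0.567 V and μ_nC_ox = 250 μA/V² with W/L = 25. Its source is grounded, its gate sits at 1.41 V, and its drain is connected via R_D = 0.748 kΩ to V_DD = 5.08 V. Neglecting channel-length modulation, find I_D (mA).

V_GS = V_G = 1.41 V, so V_ov = 1.41 − 0.567 = 0.843 V.
k_n = μ_nC_ox · (W/L) = 6.25 mA/V².
Assume saturation: I_D = ½ k_n V_ov² = 0.5 × 6.25 × 0.843² = 2.22 mA, giving V_DS = V_DD − I_D R_D = 5.08 − 2.22 × 0.748 = 3.42 V.
V_DS = 3.42 V ≥ V_ov = 0.843 V, confirming saturation.

I_D = 2.22 mA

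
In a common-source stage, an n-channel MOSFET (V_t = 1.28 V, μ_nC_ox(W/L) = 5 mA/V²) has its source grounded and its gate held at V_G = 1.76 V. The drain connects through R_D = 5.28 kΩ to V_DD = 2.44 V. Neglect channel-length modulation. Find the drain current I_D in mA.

I_D = 0.419 mA

V_GS = V_G = 1.76 V, so V_ov = 1.76 − 1.28 = 0.48 V.
Assume saturation: I_D = ½ k_n V_ov² = 0.5 × 5 × 0.48² = 0.576 mA, giving V_DS = V_DD − I_D R_D = 2.44 − 0.576 × 5.28 = -0.601 V.
But -0.601 V < V_ov = 0.48 V, so the device is actually in triode.
In triode I_D = k_n[V_ov V_DS − ½ V_DS²] and I_D = (V_DD − V_DS)/R_D. Equating: 13.2 V_DS² − 13.67 V_DS + 2.44 = 0, giving V_DS = 0.229 V (the root below V_ov).
I_D = (2.44 − 0.229) / 5.28 = 0.419 mA.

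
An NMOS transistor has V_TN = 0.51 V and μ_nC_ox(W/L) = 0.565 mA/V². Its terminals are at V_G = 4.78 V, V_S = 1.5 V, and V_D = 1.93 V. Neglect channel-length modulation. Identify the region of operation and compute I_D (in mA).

Triode; I_D = 0.621 mA

V_GS = V_G − V_S = 4.78 − 1.5 = 3.28 V; V_DS = V_D − V_S = 1.93 − 1.5 = 0.43 V.
V_ov = V_GS − V_TN = 3.28 − 0.51 = 2.77 V.
Since V_DS = 0.43 V < V_ov = 2.77 V, the device is in the triode region.
I_D = k_n [V_ov · V_DS − ½ V_DS²] = 0.565 × [2.77 × 0.43 − 0.5 × 0.43²] = 0.621 mA.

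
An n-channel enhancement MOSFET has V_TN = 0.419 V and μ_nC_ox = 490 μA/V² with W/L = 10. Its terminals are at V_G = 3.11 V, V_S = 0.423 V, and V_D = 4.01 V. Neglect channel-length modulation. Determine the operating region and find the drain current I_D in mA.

Saturation; I_D = 12.6 mA

V_GS = V_G − V_S = 3.11 − 0.423 = 2.69 V; V_DS = V_D − V_S = 4.01 − 0.423 = 3.59 V.
k_n = μ_nC_ox · (W/L) = 4.9 mA/V².
V_ov = V_GS − V_TN = 2.69 − 0.419 = 2.27 V.
Since V_DS = 3.59 V ≥ V_ov = 2.27 V, the device is in saturation.
I_D = ½ k_n V_ov² = 0.5 × 4.9 × 2.27² = 12.6 mA.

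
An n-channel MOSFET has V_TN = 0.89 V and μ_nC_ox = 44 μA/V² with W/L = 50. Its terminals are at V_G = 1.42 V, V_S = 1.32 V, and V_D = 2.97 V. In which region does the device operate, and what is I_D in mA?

V_GS = V_G − V_S = 1.42 − 1.32 = 0.1 V; V_DS = V_D − V_S = 2.97 − 1.32 = 1.65 V.
V_GS = 0.1 V < V_TN = 0.89 V, so the transistor is in cutoff.

Cutoff; I_D = 0 mA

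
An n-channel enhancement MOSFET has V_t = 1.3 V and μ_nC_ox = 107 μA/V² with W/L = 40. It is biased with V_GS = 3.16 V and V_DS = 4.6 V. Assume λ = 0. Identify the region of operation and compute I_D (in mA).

Saturation; I_D = 7.40 mA

k_n = μ_nC_ox · (W/L) = 4.28 mA/V².
V_ov = V_GS − V_t = 3.16 − 1.3 = 1.86 V.
Since V_DS = 4.6 V ≥ V_ov = 1.86 V, the device is in saturation.
I_D = ½ k_n V_ov² = 0.5 × 4.28 × 1.86² = 7.4 mA.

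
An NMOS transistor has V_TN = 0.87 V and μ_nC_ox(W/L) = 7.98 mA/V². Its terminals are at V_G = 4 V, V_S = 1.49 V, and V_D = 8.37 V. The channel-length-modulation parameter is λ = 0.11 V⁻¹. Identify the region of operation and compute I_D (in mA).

V_GS = V_G − V_S = 4 − 1.49 = 2.51 V; V_DS = V_D − V_S = 8.37 − 1.49 = 6.88 V.
V_ov = V_GS − V_TN = 2.51 − 0.87 = 1.64 V.
Since V_DS = 6.88 V ≥ V_ov = 1.64 V, the device is in saturation.
I_D = ½ k_n V_ov² (1 + λ V_DS) = 0.5 × 7.98 × 1.64² × (1 + 0.11 × 6.88) = 18.9 mA.

Saturation; I_D = 18.9 mA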